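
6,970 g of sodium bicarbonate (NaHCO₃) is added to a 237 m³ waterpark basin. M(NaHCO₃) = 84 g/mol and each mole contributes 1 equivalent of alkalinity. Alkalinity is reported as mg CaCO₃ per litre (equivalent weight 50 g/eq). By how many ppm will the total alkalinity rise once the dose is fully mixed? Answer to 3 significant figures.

Volume: 237 m³ = 237,000 L.
Moles of NaHCO₃: 6,970 g ÷ 84 g/mol = 82.98 mol → 82.98 eq of alkalinity.
As CaCO₃: 82.98 eq × 50 g/eq = 4149 g.
Rise: 4149 g / 237,000 L × 1000 = 17.51 mg/L.

17.5 ppm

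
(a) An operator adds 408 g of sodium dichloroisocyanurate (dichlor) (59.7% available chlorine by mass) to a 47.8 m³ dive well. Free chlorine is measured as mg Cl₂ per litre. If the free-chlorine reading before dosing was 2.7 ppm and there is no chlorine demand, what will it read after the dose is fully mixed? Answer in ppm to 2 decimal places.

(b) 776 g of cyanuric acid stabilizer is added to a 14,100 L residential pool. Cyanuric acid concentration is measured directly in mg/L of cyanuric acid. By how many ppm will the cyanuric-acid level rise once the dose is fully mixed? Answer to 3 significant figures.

(a) Volume: 47.8 m³ = 47,800 L.
(a) Available chlorine delivered: 408 g × 0.597 = 243.6 g as Cl₂.
(a) Concentration rise: 243.6 g / 47,800 L = 5.096 mg/L = 5.10 ppm.
(a) Final FC: 2.7 + 5.10 = 7.80 ppm.

(b) Rise: 776 g / 14,100 L × 1000 = 55.04 mg/L.

(a) 7.80 ppm; (b) 55.0 ppm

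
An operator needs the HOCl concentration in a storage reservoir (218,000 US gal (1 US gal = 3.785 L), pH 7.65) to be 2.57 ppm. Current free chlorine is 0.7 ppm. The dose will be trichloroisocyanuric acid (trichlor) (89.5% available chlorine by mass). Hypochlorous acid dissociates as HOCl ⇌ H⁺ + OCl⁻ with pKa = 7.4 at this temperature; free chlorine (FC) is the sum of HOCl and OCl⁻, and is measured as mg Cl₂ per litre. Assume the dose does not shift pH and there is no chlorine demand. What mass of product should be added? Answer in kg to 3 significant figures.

Volume: 218,000 US gal × 3.785 L/gal = 825,130 L.
[OCl⁻]/[HOCl] = 10^(pH − pKa) = 10^(7.65 − 7.4) = 1.778; fraction as HOCl = 1/(1 + 1.778) = 0.3599.
Free chlorine required for 2.57 ppm HOCl: 2.57 / 0.3599 = 7.14 ppm.
FC to add: 7.14 − 0.7 = 6.44 mg/L as Cl₂.
Cl₂ equivalent: 6.44 mg/L × 825,130 L = 5314 g.
Product at 89.5% available Cl: 5314 / 0.895 = 5937 g.

5.94 kg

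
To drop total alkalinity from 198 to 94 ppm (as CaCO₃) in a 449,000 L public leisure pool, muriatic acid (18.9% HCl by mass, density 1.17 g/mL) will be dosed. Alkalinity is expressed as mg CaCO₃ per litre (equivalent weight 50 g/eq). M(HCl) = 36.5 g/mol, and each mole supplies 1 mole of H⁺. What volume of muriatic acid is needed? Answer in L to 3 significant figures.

154 L

Alkalinity to neutralize: (198 − 94) = 104 mg/L as CaCO₃ × 449,000 L = 46,700 g as CaCO₃.
Equivalents of H⁺ required: 46,700 ÷ 50 g/eq = 933.9 eq = 933.9 mol HCl.
Mass of HCl: 933.9 × 36.5 = 34,090 g.
Mass of 18.9% solution: 34,090 / 0.189 = 180,400 g.
Volume: 180,400 g ÷ 1.17 g/mL = 154,200 mL.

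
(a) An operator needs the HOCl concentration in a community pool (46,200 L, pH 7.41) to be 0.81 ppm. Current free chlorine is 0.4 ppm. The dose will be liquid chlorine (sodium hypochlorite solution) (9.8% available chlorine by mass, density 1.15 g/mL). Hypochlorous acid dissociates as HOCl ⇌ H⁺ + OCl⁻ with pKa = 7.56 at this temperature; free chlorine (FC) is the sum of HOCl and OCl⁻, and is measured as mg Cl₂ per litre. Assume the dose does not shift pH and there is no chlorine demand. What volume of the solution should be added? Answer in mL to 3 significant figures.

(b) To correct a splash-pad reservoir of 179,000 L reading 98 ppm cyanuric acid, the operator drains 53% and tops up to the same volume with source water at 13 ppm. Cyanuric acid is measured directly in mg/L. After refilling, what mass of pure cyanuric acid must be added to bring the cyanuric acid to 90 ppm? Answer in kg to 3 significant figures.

(a) 403 mL; (b) 6.63 kg

(a) [OCl⁻]/[HOCl] = 10^(pH − pKa) = 10^(7.41 − 7.56) = 0.7079; fraction as HOCl = 1/(1 + 0.7079) = 0.5855.
(a) Free chlorine required for 0.81 ppm HOCl: 0.81 / 0.5855 = 1.383 ppm.
(a) FC to add: 1.383 − 0.4 = 0.9834 mg/L as Cl₂.
(a) Cl₂ equivalent: 0.9834 mg/L × 46,200 L = 45.43 g.
(a) Product at 9.8% available Cl: 45.43 / 0.098 = 463.6 g.
(a) Volume: 463.6 g ÷ 1.15 g/mL = 403.1 mL.

(b) After draining 53% and refilling: 98 × 0.47 + 13 × 0.53 = 52.95 ppm.
(b) Deficit to target: 90 − 52.95 = 37.05 mg/L.
(b) Mass: 37.05 mg/L × 179,000 L = 6632 g cyanuric acid.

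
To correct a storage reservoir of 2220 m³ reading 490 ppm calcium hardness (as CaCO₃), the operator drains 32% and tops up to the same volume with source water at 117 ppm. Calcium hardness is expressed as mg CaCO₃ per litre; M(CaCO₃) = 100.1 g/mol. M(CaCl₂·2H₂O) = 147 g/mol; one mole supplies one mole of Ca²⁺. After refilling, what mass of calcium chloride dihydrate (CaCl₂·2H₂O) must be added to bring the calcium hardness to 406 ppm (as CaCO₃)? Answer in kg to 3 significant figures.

115 kg

Volume: 2220 m³ = 2,220,000 L.
After draining 32% and refilling: 490 × 0.68 + 117 × 0.32 = 370.64 ppm.
Deficit to target: 406 − 370.64 = 35.36 mg/L.
As CaCO₃: 35.36 mg/L × 2,220,000 L = 78,500 g; ÷ 100.1 = 784.2 mol Ca²⁺.
Mass: 784.2 × 147 = 115,300 g.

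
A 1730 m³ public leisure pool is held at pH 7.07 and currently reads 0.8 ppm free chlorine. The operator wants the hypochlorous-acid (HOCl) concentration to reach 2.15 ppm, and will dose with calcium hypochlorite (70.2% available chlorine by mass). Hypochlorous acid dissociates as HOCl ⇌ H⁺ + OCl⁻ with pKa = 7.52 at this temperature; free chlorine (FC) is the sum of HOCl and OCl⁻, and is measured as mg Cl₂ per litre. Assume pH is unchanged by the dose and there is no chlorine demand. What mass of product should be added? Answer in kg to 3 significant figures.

Volume: 1730 m³ = 1,730,000 L.
[OCl⁻]/[HOCl] = 10^(pH − pKa) = 10^(7.07 − 7.52) = 0.3548; fraction as HOCl = 1/(1 + 0.3548) = 0.7381.
Free chlorine required for 2.15 ppm HOCl: 2.15 / 0.7381 = 2.913 ppm.
FC to add: 2.913 − 0.8 = 2.113 mg/L as Cl₂.
Cl₂ equivalent: 2.113 mg/L × 1,730,000 L = 3655 g.
Product at 70.2% available Cl: 3655 / 0.702 = 5207 g.

5.21 kg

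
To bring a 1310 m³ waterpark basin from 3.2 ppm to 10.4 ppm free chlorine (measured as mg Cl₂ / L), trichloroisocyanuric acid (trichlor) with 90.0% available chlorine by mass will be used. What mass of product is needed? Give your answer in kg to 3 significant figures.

Volume: 1310 m³ = 1,310,000 L.
Chlorine deficit: 10.4 − 3.2 = 7.2 ppm = 7.2 mg/L as Cl₂.
Cl₂ equivalent needed: 7.2 mg/L × 1,310,000 L = 9,432,000 mg = 9432 g.
Product at 90.0% available chlorine: 9432 / 0.9 = 10,480 g.

10.5 kg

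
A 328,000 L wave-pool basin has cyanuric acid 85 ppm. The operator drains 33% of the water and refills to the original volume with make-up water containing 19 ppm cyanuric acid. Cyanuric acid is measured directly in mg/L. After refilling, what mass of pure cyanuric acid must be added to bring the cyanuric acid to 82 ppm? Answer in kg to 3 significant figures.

After draining 33% and refilling: 85 × 0.67 + 19 × 0.33 = 63.22 ppm.
Deficit to target: 82 − 63.22 = 18.78 mg/L.
Mass: 18.78 mg/L × 328,000 L = 6160 g cyanuric acid.

6.16 kg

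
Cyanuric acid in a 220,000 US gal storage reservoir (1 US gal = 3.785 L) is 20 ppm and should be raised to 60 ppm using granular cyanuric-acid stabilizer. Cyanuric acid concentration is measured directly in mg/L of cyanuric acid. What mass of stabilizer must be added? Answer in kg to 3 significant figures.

33.3 kg

Volume: 220,000 US gal × 3.785 L/gal = 832,700 L.
CYA to add: (60 − 20) = 40 mg/L × 832,700 L = 33,310 g cyanuric acid.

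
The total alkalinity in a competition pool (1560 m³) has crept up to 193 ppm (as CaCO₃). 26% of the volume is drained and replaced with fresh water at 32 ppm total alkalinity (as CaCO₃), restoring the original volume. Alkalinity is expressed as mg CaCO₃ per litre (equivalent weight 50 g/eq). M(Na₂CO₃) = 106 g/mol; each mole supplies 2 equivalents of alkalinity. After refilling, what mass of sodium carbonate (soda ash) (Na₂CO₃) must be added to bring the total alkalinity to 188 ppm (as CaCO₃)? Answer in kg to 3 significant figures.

61.0 kg

Volume: 1560 m³ = 1,560,000 L.
After draining 26% and refilling: 193 × 0.74 + 32 × 0.26 = 151.14 ppm.
Deficit to target: 188 − 151.14 = 36.86 mg/L.
As CaCO₃: 36.86 mg/L × 1,560,000 L = 57,500 g; ÷ 50 g/eq ÷ 2 = 575 mol Na₂CO₃.
Mass: 575 × 106 = 60,950 g.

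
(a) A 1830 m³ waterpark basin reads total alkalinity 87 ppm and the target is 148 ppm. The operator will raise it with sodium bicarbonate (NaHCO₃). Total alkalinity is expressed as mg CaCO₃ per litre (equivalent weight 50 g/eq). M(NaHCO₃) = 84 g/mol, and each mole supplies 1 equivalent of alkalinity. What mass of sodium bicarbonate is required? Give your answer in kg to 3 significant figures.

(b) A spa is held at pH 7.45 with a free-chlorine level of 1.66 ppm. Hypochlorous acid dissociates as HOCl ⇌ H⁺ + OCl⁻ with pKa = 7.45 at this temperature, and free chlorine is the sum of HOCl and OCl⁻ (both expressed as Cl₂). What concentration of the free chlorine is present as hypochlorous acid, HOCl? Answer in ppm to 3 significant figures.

(a) 188 kg; (b) 0.830 ppm

(a) Volume: 1830 m³ = 1,830,000 L.
(a) Alkalinity to add: (148 − 87) = 61 mg/L as CaCO₃ × 1,830,000 L = 111,600 g as CaCO₃.
(a) Equivalents: 111,600 g ÷ 50 g/eq = 2233 eq.
(a) NaHCO₃ supplies 1 eq per mole → 2233 mol.
(a) Mass: 2233 mol × 84 g/mol = 187,500 g.

(b) [OCl⁻]/[HOCl] = 10^(pH − pKa) = 10^(7.45 − 7.45) = 10^0.00 = 1.
(b) Fraction as HOCl = 1 / (1 + 1) = 0.5.
(b) HOCl = 0.5 × 1.66 ppm = 0.83 ppm.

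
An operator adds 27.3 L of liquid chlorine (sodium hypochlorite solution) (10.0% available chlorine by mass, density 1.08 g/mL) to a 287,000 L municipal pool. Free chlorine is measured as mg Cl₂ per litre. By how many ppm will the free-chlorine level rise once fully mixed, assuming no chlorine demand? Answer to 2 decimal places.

10.27 ppm

Mass of solution: 27.3 L × 1000 mL/L × 1.08 g/mL = 29,480 g.
Available chlorine delivered: 29,480 g × 0.1 = 2948 g as Cl₂.
Concentration rise: 2948 g / 287,000 L = 10.27 mg/L = 10.27 ppm.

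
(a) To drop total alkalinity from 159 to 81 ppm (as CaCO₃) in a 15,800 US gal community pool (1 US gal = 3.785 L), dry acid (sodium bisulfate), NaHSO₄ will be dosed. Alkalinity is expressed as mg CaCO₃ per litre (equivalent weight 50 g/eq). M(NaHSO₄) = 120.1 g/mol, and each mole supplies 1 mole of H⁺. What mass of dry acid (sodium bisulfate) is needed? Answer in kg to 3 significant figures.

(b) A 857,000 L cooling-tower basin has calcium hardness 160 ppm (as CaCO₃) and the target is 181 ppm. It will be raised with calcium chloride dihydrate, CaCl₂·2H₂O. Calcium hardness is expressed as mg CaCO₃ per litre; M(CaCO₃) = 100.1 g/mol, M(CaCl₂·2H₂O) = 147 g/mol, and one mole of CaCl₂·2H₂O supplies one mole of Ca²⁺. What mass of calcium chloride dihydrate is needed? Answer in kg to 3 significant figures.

(a) Volume: 15,800 US gal × 3.785 L/gal = 59,803 L.
(a) Alkalinity to neutralize: (159 − 81) = 78 mg/L as CaCO₃ × 59,803 L = 4665 g as CaCO₃.
(a) Equivalents of H⁺ required: 4665 ÷ 50 g/eq = 93.29 eq = 93.29 mol NaHSO₄.
(a) Mass of NaHSO₄: 93.29 × 120.1 = 11,200 g.

(b) Hardness to add: (181 − 160) = 21 mg/L as CaCO₃ × 857,000 L = 18,000 g as CaCO₃.
(b) Moles of Ca²⁺ (1 mol Ca²⁺ ≡ 1 mol CaCO₃): 18,000 / 100.1 g/mol = 179.8 mol.
(b) Mass of CaCl₂·2H₂O: 179.8 × 147 = 26,430 g.

(a) 11.2 kg; (b) 26.4 kg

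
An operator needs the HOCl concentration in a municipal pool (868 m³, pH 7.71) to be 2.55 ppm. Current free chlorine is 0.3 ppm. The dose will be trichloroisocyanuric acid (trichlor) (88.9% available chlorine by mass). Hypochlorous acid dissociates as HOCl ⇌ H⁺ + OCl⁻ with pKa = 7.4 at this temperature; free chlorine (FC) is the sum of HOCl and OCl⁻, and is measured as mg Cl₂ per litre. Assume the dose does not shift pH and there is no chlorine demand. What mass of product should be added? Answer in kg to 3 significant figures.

Volume: 868 m³ = 868,000 L.
[OCl⁻]/[HOCl] = 10^(pH − pKa) = 10^(7.71 − 7.4) = 2.042; fraction as HOCl = 1/(1 + 2.042) = 0.3288.
Free chlorine required for 2.55 ppm HOCl: 2.55 / 0.3288 = 7.756 ppm.
FC to add: 7.756 − 0.3 = 7.456 mg/L as Cl₂.
Cl₂ equivalent: 7.456 mg/L × 868,000 L = 6472 g.
Product at 88.9% available Cl: 6472 / 0.889 = 7280 g.

7.28 kg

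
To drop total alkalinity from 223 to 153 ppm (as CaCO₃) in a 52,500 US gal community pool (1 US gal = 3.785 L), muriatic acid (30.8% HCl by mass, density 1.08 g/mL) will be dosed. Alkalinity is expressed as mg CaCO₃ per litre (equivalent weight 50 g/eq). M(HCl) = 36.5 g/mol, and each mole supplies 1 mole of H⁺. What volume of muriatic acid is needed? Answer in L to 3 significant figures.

30.5 L

Volume: 52,500 US gal × 3.785 L/gal = 198,712 L.
Alkalinity to neutralize: (223 − 153) = 70 mg/L as CaCO₃ × 198,712 L = 13,910 g as CaCO₃.
Equivalents of H⁺ required: 13,910 ÷ 50 g/eq = 278.2 eq = 278.2 mol HCl.
Mass of HCl: 278.2 × 36.5 = 10,150 g.
Mass of 30.8% solution: 10,150 / 0.308 = 32,970 g.
Volume: 32,970 g ÷ 1.08 g/mL = 30,530 mL.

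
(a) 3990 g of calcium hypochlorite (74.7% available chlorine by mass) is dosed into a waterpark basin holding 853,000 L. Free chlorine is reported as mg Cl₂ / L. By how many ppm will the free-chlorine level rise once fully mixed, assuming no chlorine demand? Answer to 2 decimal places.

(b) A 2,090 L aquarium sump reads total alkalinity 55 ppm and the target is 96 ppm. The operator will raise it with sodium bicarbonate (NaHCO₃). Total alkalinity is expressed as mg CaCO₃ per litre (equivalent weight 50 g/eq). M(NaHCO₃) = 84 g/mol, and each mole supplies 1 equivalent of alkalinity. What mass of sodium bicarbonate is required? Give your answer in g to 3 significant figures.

(a) 3.49 ppm; (b) 144 g

(a) Available chlorine delivered: 3990 g × 0.747 = 2981 g as Cl₂.
(a) Concentration rise: 2981 g / 853,000 L = 3.494 mg/L = 3.49 ppm.

(b) Alkalinity to add: (96 − 55) = 41 mg/L as CaCO₃ × 2,090 L = 85.69 g as CaCO₃.
(b) Equivalents: 85.69 g ÷ 50 g/eq = 1.714 eq.
(b) NaHCO₃ supplies 1 eq per mole → 1.714 mol.
(b) Mass: 1.714 mol × 84 g/mol = 144 g.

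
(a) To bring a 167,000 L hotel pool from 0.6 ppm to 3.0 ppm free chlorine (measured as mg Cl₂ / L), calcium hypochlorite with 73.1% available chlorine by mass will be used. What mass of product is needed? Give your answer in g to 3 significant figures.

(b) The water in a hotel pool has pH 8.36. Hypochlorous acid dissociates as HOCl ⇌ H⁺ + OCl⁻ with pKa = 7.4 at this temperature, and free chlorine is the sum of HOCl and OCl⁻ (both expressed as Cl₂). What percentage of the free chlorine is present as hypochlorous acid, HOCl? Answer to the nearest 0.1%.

(a) 548 g; (b) 9.9%

(a) Chlorine deficit: 3.0 − 0.6 = 2.4 ppm = 2.4 mg/L as Cl₂.
(a) Cl₂ equivalent needed: 2.4 mg/L × 167,000 L = 400,800 mg = 400.8 g.
(a) Product at 73.1% available chlorine: 400.8 / 0.731 = 548.3 g.

(b) [OCl⁻]/[HOCl] = 10^(pH − pKa) = 10^(8.36 − 7.4) = 10^0.96 = 9.12.
(b) Fraction as HOCl = 1 / (1 + 9.12) = 0.09881.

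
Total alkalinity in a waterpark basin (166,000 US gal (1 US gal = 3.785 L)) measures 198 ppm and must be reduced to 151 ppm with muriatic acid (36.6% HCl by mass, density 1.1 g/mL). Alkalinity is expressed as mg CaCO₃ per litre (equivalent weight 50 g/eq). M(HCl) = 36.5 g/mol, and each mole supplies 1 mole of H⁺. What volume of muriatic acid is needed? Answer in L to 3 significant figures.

53.5 L

Volume: 166,000 US gal × 3.785 L/gal = 628,310 L.
Alkalinity to neutralize: (198 − 151) = 47 mg/L as CaCO₃ × 628,310 L = 29,530 g as CaCO₃.
Equivalents of H⁺ required: 29,530 ÷ 50 g/eq = 590.6 eq = 590.6 mol HCl.
Mass of HCl: 590.6 × 36.5 = 21,560 g.
Mass of 36.6% solution: 21,560 / 0.366 = 58,900 g.
Volume: 58,900 g ÷ 1.1 g/mL = 53,550 mL.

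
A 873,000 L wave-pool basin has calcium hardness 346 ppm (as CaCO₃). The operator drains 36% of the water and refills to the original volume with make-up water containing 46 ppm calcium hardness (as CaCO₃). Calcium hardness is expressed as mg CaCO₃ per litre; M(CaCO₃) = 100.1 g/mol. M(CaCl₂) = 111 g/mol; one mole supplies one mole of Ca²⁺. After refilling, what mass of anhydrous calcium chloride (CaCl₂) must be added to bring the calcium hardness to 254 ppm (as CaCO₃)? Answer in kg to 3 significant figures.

After draining 36% and refilling: 346 × 0.64 + 46 × 0.36 = 238 ppm.
Deficit to target: 254 − 238 = 16 mg/L.
As CaCO₃: 16 mg/L × 873,000 L = 13,970 g; ÷ 100.1 = 139.5 mol Ca²⁺.
Mass: 139.5 × 111 = 15,490 g.

15.5 kg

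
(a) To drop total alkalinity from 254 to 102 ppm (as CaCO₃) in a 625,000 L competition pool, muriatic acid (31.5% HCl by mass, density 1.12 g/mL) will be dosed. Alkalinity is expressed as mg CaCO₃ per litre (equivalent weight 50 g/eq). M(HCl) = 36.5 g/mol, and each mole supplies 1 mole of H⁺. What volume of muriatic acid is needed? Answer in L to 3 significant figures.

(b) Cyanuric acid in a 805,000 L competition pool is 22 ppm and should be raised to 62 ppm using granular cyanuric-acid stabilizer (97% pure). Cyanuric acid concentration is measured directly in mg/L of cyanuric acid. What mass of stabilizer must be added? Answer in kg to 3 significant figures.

(a) 197 L; (b) 33.2 kg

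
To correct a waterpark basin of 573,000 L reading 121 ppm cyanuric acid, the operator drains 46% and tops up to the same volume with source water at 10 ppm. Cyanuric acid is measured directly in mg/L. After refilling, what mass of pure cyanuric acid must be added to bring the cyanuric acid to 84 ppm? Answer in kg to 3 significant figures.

After draining 46% and refilling: 121 × 0.54 + 10 × 0.46 = 69.94 ppm.
Deficit to target: 84 − 69.94 = 14.06 mg/L.
Mass: 14.06 mg/L × 573,000 L = 8056 g cyanuric acid.

8.06 kg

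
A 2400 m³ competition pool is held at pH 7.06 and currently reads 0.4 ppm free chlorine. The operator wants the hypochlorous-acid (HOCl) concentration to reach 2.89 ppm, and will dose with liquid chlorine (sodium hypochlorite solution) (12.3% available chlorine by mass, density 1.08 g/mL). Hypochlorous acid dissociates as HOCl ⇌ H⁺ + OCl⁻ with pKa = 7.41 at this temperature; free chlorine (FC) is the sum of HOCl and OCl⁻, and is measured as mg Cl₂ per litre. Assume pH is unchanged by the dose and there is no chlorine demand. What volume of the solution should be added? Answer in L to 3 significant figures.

68.3 L

Volume: 2400 m³ = 2,400,000 L.
[OCl⁻]/[HOCl] = 10^(pH − pKa) = 10^(7.06 − 7.41) = 0.4467; fraction as HOCl = 1/(1 + 0.4467) = 0.6912.
Free chlorine required for 2.89 ppm HOCl: 2.89 / 0.6912 = 4.181 ppm.
FC to add: 4.181 − 0.4 = 3.781 mg/L as Cl₂.
Cl₂ equivalent: 3.781 mg/L × 2,400,000 L = 9074 g.
Product at 12.3% available Cl: 9074 / 0.123 = 73,770 g.
Volume: 73,770 g ÷ 1.08 g/mL = 68,310 mL.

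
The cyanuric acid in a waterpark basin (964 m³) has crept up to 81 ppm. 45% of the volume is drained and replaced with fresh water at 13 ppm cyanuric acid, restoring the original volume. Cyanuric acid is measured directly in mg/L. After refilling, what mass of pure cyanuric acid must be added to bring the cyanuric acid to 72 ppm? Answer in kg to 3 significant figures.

Volume: 964 m³ = 964,000 L.
After draining 45% and refilling: 81 × 0.55 + 13 × 0.45 = 50.4 ppm.
Deficit to target: 72 − 50.4 = 21.6 mg/L.
Mass: 21.6 mg/L × 964,000 L = 20,820 g cyanuric acid.

20.8 kg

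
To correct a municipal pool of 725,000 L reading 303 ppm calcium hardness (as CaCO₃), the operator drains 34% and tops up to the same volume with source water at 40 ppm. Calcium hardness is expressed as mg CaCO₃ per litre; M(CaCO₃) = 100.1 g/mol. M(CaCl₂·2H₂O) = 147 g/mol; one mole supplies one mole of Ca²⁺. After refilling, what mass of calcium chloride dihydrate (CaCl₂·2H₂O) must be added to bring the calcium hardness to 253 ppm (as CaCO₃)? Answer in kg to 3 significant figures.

42.0 kg

After draining 34% and refilling: 303 × 0.66 + 40 × 0.34 = 213.58 ppm.
Deficit to target: 253 − 213.58 = 39.42 mg/L.
As CaCO₃: 39.42 mg/L × 725,000 L = 28,580 g; ÷ 100.1 = 285.5 mol Ca²⁺.
Mass: 285.5 × 147 = 41,970 g.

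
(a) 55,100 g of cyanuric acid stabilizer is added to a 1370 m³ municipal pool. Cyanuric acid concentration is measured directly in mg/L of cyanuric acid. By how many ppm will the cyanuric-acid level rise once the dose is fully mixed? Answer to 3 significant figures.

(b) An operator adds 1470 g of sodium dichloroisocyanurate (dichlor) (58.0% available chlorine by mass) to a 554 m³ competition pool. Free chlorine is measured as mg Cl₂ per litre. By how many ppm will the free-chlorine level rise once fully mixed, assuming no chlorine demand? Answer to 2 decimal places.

(a) Volume: 1370 m³ = 1,370,000 L.
(a) Rise: 55,100 g / 1,370,000 L × 1000 = 40.22 mg/L.

(b) Volume: 554 m³ = 554,000 L.
(b) Available chlorine delivered: 1470 g × 0.58 = 852.6 g as Cl₂.
(b) Concentration rise: 852.6 g / 554,000 L = 1.539 mg/L = 1.54 ppm.

(a) 40.2 ppm; (b) 1.54 ppm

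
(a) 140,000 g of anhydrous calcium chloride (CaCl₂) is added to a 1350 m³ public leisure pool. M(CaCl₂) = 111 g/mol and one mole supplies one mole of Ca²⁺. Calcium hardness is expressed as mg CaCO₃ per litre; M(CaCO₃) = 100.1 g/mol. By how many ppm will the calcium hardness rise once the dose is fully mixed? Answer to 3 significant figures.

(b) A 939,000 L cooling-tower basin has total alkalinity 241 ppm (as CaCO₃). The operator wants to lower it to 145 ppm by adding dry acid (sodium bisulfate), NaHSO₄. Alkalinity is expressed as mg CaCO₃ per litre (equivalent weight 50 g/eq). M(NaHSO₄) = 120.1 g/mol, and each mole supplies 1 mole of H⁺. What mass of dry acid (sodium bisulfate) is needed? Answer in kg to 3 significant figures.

(a) 93.5 ppm; (b) 217 kg

(a) Volume: 1350 m³ = 1,350,000 L.
(a) Moles of Ca²⁺: 140,000 g ÷ 111 g/mol = 1261 mol.
(a) As CaCO₃: 1261 mol × 100.1 g/mol = 126,300 g.
(a) Rise: 126,300 g / 1,350,000 L × 1000 = 93.52 mg/L.

(b) Alkalinity to neutralize: (241 − 145) = 96 mg/L as CaCO₃ × 939,000 L = 90,140 g as CaCO₃.
(b) Equivalents of H⁺ required: 90,140 ÷ 50 g/eq = 1803 eq = 1803 mol NaHSO₄.
(b) Mass of NaHSO₄: 1803 × 120.1 = 216,500 g.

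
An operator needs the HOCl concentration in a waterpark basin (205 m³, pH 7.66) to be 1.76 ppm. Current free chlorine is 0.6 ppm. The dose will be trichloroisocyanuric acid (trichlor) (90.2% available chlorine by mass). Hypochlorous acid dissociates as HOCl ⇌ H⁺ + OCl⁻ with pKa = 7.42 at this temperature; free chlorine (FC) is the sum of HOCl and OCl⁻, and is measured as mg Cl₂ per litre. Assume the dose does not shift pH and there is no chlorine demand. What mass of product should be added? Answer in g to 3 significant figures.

959 g

Volume: 205 m³ = 205,000 L.
[OCl⁻]/[HOCl] = 10^(pH − pKa) = 10^(7.66 − 7.42) = 1.738; fraction as HOCl = 1/(1 + 1.738) = 0.3653.
Free chlorine required for 1.76 ppm HOCl: 1.76 / 0.3653 = 4.819 ppm.
FC to add: 4.819 − 0.6 = 4.219 mg/L as Cl₂.
Cl₂ equivalent: 4.219 mg/L × 205,000 L = 864.8 g.
Product at 90.2% available Cl: 864.8 / 0.902 = 958.8 g.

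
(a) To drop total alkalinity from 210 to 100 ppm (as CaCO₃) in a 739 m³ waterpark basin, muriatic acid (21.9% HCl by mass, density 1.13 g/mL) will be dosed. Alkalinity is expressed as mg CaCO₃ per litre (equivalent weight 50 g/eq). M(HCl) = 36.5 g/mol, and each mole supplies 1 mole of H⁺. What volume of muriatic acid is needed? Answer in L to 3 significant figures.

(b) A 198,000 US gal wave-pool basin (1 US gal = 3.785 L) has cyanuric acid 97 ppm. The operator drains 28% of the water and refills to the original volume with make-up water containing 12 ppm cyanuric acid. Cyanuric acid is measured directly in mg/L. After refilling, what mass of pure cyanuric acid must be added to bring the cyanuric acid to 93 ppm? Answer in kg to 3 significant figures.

(a) Volume: 739 m³ = 739,000 L.
(a) Alkalinity to neutralize: (210 − 100) = 110 mg/L as CaCO₃ × 739,000 L = 81,290 g as CaCO₃.
(a) Equivalents of H⁺ required: 81,290 ÷ 50 g/eq = 1626 eq = 1626 mol HCl.
(a) Mass of HCl: 1626 × 36.5 = 59,340 g.
(a) Mass of 21.9% solution: 59,340 / 0.219 = 271,000 g.
(a) Volume: 271,000 g ÷ 1.13 g/mL = 239,800 mL.

(b) Volume: 198,000 US gal × 3.785 L/gal = 749,430 L.
(b) After draining 28% and refilling: 97 × 0.72 + 12 × 0.28 = 73.2 ppm.
(b) Deficit to target: 93 − 73.2 = 19.8 mg/L.
(b) Mass: 19.8 mg/L × 749,430 L = 14,840 g cyanuric acid.

(a) 240 L; (b) 14.8 kg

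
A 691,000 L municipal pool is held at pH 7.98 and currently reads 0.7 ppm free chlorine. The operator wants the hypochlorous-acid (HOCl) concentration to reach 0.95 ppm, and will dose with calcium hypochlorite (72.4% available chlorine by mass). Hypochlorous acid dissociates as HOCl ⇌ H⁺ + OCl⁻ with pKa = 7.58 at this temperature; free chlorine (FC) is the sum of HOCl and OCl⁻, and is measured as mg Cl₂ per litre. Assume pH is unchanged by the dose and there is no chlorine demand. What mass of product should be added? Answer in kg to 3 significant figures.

2.52 kg

[OCl⁻]/[HOCl] = 10^(pH − pKa) = 10^(7.98 − 7.58) = 2.512; fraction as HOCl = 1/(1 + 2.512) = 0.2847.
Free chlorine required for 0.95 ppm HOCl: 0.95 / 0.2847 = 3.336 ppm.
FC to add: 3.336 − 0.7 = 2.636 mg/L as Cl₂.
Cl₂ equivalent: 2.636 mg/L × 691,000 L = 1822 g.
Product at 72.4% available Cl: 1822 / 0.724 = 2516 g.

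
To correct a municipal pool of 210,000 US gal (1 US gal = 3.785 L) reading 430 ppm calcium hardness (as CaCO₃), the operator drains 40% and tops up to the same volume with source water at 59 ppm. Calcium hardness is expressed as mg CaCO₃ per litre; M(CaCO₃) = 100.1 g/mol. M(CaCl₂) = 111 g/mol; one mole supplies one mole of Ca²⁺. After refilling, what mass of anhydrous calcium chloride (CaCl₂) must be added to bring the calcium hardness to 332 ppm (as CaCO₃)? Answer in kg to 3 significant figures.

Volume: 210,000 US gal × 3.785 L/gal = 794,850 L.
After draining 40% and refilling: 430 × 0.60 + 59 × 0.40 = 281.6 ppm.
Deficit to target: 332 − 281.6 = 50.4 mg/L.
As CaCO₃: 50.4 mg/L × 794,850 L = 40,060 g; ÷ 100.1 = 400.2 mol Ca²⁺.
Mass: 400.2 × 111 = 44,420 g.

44.4 kg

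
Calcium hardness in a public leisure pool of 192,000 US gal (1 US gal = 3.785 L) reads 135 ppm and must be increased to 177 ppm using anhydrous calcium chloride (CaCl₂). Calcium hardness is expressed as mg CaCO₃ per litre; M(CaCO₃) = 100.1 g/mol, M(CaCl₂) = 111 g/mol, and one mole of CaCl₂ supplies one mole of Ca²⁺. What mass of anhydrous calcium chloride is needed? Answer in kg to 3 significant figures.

Volume: 192,000 US gal × 3.785 L/gal = 726,720 L.
Hardness to add: (177 − 135) = 42 mg/L as CaCO₃ × 726,720 L = 30,520 g as CaCO₃.
Moles of Ca²⁺ (1 mol Ca²⁺ ≡ 1 mol CaCO₃): 30,520 / 100.1 g/mol = 304.9 mol.
Mass of CaCl₂: 304.9 × 111 = 33,850 g.

33.8 kg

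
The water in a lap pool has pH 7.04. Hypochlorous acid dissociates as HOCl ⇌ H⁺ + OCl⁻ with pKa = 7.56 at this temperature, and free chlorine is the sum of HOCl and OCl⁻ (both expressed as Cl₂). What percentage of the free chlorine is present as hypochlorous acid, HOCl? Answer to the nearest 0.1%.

76.8%

[OCl⁻]/[HOCl] = 10^(pH − pKa) = 10^(7.04 − 7.56) = 10^-0.52 = 0.302.
Fraction as HOCl = 1 / (1 + 0.302) = 0.7681.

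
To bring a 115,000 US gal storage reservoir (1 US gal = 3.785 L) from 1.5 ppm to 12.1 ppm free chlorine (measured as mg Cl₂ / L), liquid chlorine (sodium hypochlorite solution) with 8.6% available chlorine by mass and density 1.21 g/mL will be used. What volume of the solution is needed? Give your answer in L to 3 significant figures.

Volume: 115,000 US gal × 3.785 L/gal = 435,275 L.
Chlorine deficit: 12.1 − 1.5 = 10.6 ppm = 10.6 mg/L as Cl₂.
Cl₂ equivalent needed: 10.6 mg/L × 435,275 L = 4,614,000 mg = 4614 g.
Product at 8.6% available chlorine: 4614 / 0.086 = 53,650 g.
Volume at density 1.21 g/mL: 53,650 g ÷ 1.21 g/mL = 44,340 mL.

44.3 L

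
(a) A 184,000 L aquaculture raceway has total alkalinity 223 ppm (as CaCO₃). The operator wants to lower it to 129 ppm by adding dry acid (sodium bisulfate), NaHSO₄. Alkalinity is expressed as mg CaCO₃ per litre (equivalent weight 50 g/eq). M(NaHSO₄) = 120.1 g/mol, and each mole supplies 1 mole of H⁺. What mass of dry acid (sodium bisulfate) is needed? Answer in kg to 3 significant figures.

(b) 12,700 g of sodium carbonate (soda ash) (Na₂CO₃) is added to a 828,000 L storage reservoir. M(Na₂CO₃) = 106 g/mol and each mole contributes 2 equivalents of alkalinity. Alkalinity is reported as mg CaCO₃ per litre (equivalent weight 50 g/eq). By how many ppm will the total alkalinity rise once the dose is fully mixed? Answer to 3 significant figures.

(a) 41.5 kg; (b) 14.5 ppm

(a) Alkalinity to neutralize: (223 − 129) = 94 mg/L as CaCO₃ × 184,000 L = 17,300 g as CaCO₃.
(a) Equivalents of H⁺ required: 17,300 ÷ 50 g/eq = 345.9 eq = 345.9 mol NaHSO₄.
(a) Mass of NaHSO₄: 345.9 × 120.1 = 41,540 g.

(b) Moles of Na₂CO₃: 12,700 g ÷ 106 g/mol = 119.8 mol → 239.6 eq of alkalinity.
(b) As CaCO₃: 239.6 eq × 50 g/eq = 11,980 g.
(b) Rise: 11,980 g / 828,000 L × 1000 = 14.47 mg/L.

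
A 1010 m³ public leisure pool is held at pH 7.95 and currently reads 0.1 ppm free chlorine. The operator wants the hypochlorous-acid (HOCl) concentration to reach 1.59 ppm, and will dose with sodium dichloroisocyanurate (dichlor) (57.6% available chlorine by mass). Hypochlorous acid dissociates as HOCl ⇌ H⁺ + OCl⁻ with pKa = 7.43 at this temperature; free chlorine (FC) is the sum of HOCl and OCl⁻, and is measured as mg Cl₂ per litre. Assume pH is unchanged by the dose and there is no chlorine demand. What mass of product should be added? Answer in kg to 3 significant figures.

Volume: 1010 m³ = 1,010,000 L.
[OCl⁻]/[HOCl] = 10^(pH − pKa) = 10^(7.95 − 7.43) = 3.311; fraction as HOCl = 1/(1 + 3.311) = 0.2319.
Free chlorine required for 1.59 ppm HOCl: 1.59 / 0.2319 = 6.855 ppm.
FC to add: 6.855 − 0.1 = 6.755 mg/L as Cl₂.
Cl₂ equivalent: 6.755 mg/L × 1,010,000 L = 6823 g.
Product at 57.6% available Cl: 6823 / 0.576 = 11,840 g.

11.8 kg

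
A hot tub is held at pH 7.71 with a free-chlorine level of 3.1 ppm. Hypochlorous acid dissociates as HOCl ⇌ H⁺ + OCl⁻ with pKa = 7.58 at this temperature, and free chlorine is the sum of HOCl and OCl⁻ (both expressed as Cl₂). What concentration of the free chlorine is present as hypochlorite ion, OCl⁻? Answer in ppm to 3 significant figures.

[OCl⁻]/[HOCl] = 10^(pH − pKa) = 10^(7.71 − 7.58) = 10^0.13 = 1.349.
Fraction as HOCl = 1 / (1 + 1.349) = 0.4257.
OCl⁻ = (1 − 0.4257) × 3.1 ppm = 1.78 ppm.

1.78 ppm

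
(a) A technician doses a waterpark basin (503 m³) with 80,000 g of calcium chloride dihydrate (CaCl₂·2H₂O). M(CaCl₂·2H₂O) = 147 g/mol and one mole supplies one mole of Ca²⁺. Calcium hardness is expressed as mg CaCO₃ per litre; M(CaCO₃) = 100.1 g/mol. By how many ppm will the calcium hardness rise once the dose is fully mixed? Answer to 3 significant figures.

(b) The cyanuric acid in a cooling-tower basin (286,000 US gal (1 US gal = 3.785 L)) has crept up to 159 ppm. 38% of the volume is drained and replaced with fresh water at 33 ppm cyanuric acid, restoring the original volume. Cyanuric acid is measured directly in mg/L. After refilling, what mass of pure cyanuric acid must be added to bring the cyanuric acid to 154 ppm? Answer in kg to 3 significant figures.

(a) Volume: 503 m³ = 503,000 L.
(a) Moles of Ca²⁺: 80,000 g ÷ 147 g/mol = 544.2 mol.
(a) As CaCO₃: 544.2 mol × 100.1 g/mol = 54,480 g.
(a) Rise: 54,480 g / 503,000 L × 1000 = 108.3 mg/L.

(b) Volume: 286,000 US gal × 3.785 L/gal = 1,082,510 L.
(b) After draining 38% and refilling: 159 × 0.62 + 33 × 0.38 = 111.12 ppm.
(b) Deficit to target: 154 − 111.12 = 42.88 mg/L.
(b) Mass: 42.88 mg/L × 1,082,510 L = 46,420 g cyanuric acid.

(a) 108 ppm; (b) 46.4 kg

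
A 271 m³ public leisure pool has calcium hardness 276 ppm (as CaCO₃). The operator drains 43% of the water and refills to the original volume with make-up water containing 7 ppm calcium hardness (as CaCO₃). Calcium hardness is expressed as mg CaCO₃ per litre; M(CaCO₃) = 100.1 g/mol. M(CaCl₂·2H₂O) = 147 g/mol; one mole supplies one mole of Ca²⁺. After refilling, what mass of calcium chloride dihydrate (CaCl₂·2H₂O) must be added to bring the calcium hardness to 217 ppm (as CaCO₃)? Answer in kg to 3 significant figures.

22.6 kg

Volume: 271 m³ = 271,000 L.
After draining 43% and refilling: 276 × 0.57 + 7 × 0.43 = 160.33 ppm.
Deficit to target: 217 − 160.33 = 56.67 mg/L.
As CaCO₃: 56.67 mg/L × 271,000 L = 15,360 g; ÷ 100.1 = 153.4 mol Ca²⁺.
Mass: 153.4 × 147 = 22,550 g.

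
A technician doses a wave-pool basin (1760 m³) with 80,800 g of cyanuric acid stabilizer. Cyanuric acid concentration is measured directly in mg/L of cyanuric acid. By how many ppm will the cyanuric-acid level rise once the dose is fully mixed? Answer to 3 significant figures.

45.9 ppm

Volume: 1760 m³ = 1,760,000 L.
Rise: 80,800 g / 1,760,000 L × 1000 = 45.91 mg/L.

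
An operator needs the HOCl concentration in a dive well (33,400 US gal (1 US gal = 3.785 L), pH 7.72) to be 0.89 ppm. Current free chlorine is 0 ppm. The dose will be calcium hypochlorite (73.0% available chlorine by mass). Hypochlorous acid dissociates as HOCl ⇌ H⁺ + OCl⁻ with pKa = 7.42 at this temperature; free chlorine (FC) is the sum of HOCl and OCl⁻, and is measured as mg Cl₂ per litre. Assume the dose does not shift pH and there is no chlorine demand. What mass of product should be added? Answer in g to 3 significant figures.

Volume: 33,400 US gal × 3.785 L/gal = 126,419 L.
[OCl⁻]/[HOCl] = 10^(pH − pKa) = 10^(7.72 − 7.42) = 1.995; fraction as HOCl = 1/(1 + 1.995) = 0.3339.
Free chlorine required for 0.89 ppm HOCl: 0.89 / 0.3339 = 2.666 ppm.
FC to add: 2.666 − 0 = 2.666 mg/L as Cl₂.
Cl₂ equivalent: 2.666 mg/L × 126,419 L = 337 g.
Product at 73.0% available Cl: 337 / 0.73 = 461.7 g.

462 g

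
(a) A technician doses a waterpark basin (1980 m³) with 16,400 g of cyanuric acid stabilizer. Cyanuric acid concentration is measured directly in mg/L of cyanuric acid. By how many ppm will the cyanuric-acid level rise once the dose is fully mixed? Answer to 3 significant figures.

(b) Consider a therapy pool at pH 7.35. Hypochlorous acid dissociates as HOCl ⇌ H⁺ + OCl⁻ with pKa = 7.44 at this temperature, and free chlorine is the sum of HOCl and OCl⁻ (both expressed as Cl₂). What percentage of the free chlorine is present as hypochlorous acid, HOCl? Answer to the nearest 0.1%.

(a) Volume: 1980 m³ = 1,980,000 L.
(a) Rise: 16,400 g / 1,980,000 L × 1000 = 8.283 mg/L.

(b) [OCl⁻]/[HOCl] = 10^(pH − pKa) = 10^(7.35 − 7.44) = 10^-0.09 = 0.8128.
(b) Fraction as HOCl = 1 / (1 + 0.8128) = 0.5516.

(a) 8.28 ppm; (b) 55.2%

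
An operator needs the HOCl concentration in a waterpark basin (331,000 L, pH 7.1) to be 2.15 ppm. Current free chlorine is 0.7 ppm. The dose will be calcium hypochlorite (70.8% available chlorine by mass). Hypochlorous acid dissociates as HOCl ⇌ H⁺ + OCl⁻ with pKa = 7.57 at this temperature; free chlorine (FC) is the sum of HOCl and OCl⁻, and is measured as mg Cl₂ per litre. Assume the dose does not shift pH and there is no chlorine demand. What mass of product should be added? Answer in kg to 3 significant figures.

[OCl⁻]/[HOCl] = 10^(pH − pKa) = 10^(7.1 − 7.57) = 0.3388; fraction as HOCl = 1/(1 + 0.3388) = 0.7469.
Free chlorine required for 2.15 ppm HOCl: 2.15 / 0.7469 = 2.879 ppm.
FC to add: 2.879 − 0.7 = 2.179 mg/L as Cl₂.
Cl₂ equivalent: 2.179 mg/L × 331,000 L = 721.1 g.
Product at 70.8% available Cl: 721.1 / 0.708 = 1018 g.

1.02 kg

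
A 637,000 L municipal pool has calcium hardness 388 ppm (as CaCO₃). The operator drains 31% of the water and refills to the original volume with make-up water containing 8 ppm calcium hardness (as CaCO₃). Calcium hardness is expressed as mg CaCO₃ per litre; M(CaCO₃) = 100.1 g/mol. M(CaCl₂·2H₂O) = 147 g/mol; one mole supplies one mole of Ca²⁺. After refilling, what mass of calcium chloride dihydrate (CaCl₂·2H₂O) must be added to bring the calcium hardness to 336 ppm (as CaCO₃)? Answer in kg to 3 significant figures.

61.6 kg

After draining 31% and refilling: 388 × 0.69 + 8 × 0.31 = 270.2 ppm.
Deficit to target: 336 − 270.2 = 65.8 mg/L.
As CaCO₃: 65.8 mg/L × 637,000 L = 41,910 g; ÷ 100.1 = 418.7 mol Ca²⁺.
Mass: 418.7 × 147 = 61,550 g.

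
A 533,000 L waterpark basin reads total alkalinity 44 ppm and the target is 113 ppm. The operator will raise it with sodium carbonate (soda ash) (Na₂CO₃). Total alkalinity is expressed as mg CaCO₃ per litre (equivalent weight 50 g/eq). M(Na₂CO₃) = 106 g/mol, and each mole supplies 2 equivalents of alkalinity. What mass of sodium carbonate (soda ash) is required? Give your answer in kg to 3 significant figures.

Alkalinity to add: (113 − 44) = 69 mg/L as CaCO₃ × 533,000 L = 36,780 g as CaCO₃.
Equivalents: 36,780 g ÷ 50 g/eq = 735.5 eq.
Each mole of Na₂CO₃ supplies 2 eq, so 735.5 / 2 = 367.8 mol.
Mass: 367.8 mol × 106 g/mol = 38,980 g.

39.0 kg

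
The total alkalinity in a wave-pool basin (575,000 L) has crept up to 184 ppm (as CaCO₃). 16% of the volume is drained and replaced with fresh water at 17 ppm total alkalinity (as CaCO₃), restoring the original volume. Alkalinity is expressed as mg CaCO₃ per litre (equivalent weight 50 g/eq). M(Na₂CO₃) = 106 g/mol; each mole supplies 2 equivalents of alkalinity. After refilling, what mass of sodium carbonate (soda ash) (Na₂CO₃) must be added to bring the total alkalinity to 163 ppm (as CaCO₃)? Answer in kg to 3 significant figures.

After draining 16% and refilling: 184 × 0.84 + 17 × 0.16 = 157.28 ppm.
Deficit to target: 163 − 157.28 = 5.72 mg/L.
As CaCO₃: 5.72 mg/L × 575,000 L = 3289 g; ÷ 50 g/eq ÷ 2 = 32.89 mol Na₂CO₃.
Mass: 32.89 × 106 = 3486 g.

3.49 kg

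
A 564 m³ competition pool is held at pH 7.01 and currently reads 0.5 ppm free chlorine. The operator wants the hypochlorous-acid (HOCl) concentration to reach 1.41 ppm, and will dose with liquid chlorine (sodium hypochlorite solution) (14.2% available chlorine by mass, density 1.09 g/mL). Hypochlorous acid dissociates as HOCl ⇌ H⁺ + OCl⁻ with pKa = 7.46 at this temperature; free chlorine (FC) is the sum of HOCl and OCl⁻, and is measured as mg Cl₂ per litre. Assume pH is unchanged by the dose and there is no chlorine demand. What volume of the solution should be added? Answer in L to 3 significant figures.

5.14 L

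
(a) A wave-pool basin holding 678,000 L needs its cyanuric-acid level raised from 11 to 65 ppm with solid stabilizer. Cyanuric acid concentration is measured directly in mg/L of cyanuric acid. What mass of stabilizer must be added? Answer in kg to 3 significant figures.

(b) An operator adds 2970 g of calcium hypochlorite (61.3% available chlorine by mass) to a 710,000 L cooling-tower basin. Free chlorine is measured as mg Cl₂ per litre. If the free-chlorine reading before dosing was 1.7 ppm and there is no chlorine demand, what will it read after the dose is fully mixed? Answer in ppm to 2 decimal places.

(a) CYA to add: (65 − 11) = 54 mg/L × 678,000 L = 36,610 g cyanuric acid.

(b) Available chlorine delivered: 2970 g × 0.613 = 1821 g as Cl₂.
(b) Concentration rise: 1821 g / 710,000 L = 2.564 mg/L = 2.56 ppm.
(b) Final FC: 1.7 + 2.56 = 4.26 ppm.

(a) 36.6 kg; (b) 4.26 ppm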